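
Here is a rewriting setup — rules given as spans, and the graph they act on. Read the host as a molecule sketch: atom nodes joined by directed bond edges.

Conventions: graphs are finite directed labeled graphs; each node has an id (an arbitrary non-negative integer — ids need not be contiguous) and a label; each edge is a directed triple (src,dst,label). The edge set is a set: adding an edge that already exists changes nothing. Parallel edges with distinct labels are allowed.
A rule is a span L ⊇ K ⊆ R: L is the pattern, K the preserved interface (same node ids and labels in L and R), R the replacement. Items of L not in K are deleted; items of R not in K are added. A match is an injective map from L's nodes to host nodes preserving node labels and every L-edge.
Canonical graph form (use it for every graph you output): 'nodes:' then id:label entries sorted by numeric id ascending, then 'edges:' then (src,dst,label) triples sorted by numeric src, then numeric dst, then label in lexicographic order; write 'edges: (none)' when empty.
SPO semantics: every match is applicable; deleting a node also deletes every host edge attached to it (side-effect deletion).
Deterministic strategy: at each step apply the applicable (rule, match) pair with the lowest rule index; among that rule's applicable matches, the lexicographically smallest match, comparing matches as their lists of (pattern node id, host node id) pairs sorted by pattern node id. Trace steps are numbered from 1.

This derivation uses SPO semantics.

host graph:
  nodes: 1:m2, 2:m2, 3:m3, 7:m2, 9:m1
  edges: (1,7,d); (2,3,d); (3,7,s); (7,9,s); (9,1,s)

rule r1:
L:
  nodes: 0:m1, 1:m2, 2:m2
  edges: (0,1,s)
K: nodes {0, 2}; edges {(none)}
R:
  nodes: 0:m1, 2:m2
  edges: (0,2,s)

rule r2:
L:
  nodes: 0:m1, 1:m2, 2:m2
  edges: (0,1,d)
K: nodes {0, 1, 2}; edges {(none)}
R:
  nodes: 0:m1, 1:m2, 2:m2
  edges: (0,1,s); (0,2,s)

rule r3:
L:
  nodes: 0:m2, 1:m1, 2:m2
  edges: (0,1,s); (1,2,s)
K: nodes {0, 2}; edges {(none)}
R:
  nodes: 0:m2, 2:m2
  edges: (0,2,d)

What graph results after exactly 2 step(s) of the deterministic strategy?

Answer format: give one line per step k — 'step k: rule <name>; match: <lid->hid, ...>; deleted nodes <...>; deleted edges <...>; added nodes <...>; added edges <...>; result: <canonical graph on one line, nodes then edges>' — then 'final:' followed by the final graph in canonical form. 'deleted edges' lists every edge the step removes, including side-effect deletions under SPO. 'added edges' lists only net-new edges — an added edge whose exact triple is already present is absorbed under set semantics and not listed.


step 1: rule r1; match: 0->9, 1->1, 2->2; deleted nodes 1; deleted edges (1,7,d); (9,1,s); added nodes (none); added edges (9,2,s); result: nodes: 2:m2, 3:m3, 7:m2, 9:m1 edges: (2,3,d); (3,7,s); (7,9,s); (9,2,s)
step 2: rule r1; match: 0->9, 1->2, 2->7; deleted nodes 2; deleted edges (2,3,d); (9,2,s); added nodes (none); added edges (9,7,s); result: nodes: 3:m3, 7:m2, 9:m1 edges: (3,7,s); (7,9,s); (9,7,s)
final:
nodes: 3:m3, 7:m2, 9:m1
edges: (3,7,s); (7,9,s); (9,7,s)


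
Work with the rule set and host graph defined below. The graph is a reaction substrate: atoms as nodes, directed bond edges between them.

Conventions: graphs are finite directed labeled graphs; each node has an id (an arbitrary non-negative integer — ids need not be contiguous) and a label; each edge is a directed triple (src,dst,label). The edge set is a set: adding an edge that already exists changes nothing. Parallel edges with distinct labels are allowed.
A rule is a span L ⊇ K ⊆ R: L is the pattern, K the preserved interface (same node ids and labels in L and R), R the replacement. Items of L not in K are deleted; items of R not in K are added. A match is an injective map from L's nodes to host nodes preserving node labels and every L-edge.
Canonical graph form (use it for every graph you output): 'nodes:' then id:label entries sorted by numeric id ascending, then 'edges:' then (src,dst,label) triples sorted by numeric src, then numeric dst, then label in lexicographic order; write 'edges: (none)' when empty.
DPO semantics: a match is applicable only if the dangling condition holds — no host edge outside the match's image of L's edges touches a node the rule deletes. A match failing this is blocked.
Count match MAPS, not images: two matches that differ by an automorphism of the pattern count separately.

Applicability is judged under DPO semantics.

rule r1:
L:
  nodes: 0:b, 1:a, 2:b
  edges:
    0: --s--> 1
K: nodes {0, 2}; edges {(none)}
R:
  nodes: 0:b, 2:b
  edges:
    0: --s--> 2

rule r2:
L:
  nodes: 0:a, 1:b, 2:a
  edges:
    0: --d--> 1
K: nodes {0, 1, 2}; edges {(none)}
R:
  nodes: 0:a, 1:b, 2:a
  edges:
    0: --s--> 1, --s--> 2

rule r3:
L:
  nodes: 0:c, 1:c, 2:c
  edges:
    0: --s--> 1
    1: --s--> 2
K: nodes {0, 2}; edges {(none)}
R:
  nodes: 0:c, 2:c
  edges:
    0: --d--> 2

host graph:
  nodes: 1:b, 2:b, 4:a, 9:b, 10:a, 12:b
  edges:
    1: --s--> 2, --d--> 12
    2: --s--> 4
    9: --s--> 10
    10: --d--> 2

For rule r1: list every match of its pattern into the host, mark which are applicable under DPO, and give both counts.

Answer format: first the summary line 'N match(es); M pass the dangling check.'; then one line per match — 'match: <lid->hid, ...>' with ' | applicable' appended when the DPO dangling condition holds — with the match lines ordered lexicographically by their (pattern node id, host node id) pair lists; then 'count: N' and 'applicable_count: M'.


6 match(es); 3 pass the dangling check.
match: 0->2, 1->4, 2->1 | applicable
match: 0->2, 1->4, 2->9 | applicable
match: 0->2, 1->4, 2->12 | applicable
match: 0->9, 1->10, 2->1
match: 0->9, 1->10, 2->2
match: 0->9, 1->10, 2->12
count: 6
applicable_count: 3


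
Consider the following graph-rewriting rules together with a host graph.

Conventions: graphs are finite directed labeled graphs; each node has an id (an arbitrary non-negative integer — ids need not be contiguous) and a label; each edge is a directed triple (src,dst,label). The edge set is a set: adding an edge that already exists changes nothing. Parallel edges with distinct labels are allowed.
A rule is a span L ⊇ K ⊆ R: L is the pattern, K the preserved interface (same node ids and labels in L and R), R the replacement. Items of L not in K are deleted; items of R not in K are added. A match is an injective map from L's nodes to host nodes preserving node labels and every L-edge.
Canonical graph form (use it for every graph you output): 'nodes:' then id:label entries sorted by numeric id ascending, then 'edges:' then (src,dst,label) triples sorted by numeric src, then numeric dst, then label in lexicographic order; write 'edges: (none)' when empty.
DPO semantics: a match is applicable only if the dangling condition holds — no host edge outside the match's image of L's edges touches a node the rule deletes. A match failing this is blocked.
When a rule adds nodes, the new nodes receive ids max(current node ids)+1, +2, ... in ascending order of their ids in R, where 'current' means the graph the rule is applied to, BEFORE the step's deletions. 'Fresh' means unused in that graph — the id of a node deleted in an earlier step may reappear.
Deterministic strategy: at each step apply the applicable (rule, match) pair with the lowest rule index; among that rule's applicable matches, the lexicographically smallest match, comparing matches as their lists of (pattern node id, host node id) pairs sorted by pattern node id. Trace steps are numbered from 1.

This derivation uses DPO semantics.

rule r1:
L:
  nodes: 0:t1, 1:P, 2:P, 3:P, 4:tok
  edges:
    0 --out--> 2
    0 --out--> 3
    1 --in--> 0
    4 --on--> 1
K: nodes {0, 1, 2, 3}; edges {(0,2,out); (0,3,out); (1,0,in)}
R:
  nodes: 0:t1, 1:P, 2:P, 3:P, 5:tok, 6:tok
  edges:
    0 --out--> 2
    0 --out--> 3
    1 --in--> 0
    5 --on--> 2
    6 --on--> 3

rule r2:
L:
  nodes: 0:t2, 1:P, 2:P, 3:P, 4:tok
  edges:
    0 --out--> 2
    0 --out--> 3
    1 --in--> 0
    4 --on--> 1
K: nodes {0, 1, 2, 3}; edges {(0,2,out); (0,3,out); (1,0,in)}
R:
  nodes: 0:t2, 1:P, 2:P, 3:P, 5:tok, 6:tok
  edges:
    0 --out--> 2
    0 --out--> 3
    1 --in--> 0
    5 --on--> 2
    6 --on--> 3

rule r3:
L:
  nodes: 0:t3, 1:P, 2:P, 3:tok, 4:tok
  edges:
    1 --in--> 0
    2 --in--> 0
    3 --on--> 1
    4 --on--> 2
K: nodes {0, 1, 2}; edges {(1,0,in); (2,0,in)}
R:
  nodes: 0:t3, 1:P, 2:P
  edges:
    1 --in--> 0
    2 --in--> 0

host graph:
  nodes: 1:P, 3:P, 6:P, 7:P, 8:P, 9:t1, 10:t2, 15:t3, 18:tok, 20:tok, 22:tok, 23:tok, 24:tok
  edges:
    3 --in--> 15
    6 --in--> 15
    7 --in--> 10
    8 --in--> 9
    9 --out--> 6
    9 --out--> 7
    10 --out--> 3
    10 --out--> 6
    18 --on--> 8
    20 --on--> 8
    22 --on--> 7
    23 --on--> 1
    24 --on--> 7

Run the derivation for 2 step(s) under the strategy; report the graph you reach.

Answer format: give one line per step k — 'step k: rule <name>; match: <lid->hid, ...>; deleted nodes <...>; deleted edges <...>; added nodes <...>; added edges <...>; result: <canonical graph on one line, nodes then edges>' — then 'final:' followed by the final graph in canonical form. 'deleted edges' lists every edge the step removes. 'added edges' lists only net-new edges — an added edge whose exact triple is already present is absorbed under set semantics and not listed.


step 1: rule r1; match: 0->9, 1->8, 2->6, 3->7, 4->18; deleted nodes 18; deleted edges (18,8,on); added nodes 25, 26; added edges (25,6,on); (26,7,on); result: nodes: 1:P, 3:P, 6:P, 7:P, 8:P, 9:t1, 10:t2, 15:t3, 20:tok, 22:tok, 23:tok, 24:tok, 25:tok, 26:tok edges: (3,15,in); (6,15,in); (7,10,in); (8,9,in); (9,6,out); (9,7,out); (10,3,out); (10,6,out); (20,8,on); (22,7,on); (23,1,on); (24,7,on); (25,6,on); (26,7,on)
step 2: rule r1; match: 0->9, 1->8, 2->6, 3->7, 4->20; deleted nodes 20; deleted edges (20,8,on); added nodes 27, 28; added edges (27,6,on); (28,7,on); result: nodes: 1:P, 3:P, 6:P, 7:P, 8:P, 9:t1, 10:t2, 15:t3, 22:tok, 23:tok, 24:tok, 25:tok, 26:tok, 27:tok, 28:tok edges: (3,15,in); (6,15,in); (7,10,in); (8,9,in); (9,6,out); (9,7,out); (10,3,out); (10,6,out); (22,7,on); (23,1,on); (24,7,on); (25,6,on); (26,7,on); (27,6,on); (28,7,on)
final:
nodes: 1:P, 3:P, 6:P, 7:P, 8:P, 9:t1, 10:t2, 15:t3, 22:tok, 23:tok, 24:tok, 25:tok, 26:tok, 27:tok, 28:tok
edges: (3,15,in); (6,15,in); (7,10,in); (8,9,in); (9,6,out); (9,7,out); (10,3,out); (10,6,out); (22,7,on); (23,1,on); (24,7,on); (25,6,on); (26,7,on); (27,6,on); (28,7,on)


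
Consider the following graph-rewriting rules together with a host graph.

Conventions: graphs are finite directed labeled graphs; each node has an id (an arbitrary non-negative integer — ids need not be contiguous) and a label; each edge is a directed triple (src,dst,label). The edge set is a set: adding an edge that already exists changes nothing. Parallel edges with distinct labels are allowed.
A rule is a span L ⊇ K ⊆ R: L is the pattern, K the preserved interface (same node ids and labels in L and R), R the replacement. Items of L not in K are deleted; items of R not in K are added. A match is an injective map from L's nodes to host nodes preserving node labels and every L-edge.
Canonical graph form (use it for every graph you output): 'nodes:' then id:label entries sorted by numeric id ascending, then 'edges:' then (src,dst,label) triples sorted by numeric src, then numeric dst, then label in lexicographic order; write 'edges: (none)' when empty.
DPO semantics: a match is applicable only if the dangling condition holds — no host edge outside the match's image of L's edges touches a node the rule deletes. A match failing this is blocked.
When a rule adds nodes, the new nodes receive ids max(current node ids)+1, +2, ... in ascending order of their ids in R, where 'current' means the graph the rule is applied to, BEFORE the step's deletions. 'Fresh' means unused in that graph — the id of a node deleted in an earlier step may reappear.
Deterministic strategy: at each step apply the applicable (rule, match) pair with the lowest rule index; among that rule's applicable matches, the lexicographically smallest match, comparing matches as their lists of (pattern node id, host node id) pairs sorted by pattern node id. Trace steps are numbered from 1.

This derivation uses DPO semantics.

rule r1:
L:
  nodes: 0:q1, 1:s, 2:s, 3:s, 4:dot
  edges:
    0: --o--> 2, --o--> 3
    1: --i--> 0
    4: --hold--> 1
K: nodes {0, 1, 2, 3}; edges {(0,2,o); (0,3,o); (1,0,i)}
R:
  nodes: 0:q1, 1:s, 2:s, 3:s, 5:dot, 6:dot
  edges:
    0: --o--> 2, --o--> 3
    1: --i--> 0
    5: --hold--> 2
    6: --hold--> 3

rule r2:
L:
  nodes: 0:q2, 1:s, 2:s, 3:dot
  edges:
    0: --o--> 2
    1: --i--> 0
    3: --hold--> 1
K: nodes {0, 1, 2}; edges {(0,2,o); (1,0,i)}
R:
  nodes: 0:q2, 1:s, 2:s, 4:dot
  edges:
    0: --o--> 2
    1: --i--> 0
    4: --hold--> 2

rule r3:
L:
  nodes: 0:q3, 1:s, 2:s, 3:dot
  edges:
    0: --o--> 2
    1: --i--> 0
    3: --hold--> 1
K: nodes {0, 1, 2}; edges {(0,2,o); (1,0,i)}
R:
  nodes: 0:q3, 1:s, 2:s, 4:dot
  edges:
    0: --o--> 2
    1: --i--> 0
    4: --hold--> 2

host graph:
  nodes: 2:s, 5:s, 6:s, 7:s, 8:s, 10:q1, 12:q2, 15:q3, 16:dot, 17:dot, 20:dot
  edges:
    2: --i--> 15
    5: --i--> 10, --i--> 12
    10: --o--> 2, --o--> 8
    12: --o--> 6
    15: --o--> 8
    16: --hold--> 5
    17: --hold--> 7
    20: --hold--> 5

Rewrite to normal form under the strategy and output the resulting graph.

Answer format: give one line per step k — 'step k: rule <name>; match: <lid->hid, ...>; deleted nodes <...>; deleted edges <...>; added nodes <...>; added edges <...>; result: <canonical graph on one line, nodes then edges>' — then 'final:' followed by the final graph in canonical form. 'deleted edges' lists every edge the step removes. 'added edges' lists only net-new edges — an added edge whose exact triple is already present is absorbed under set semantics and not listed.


step 1: rule r1; match: 0->10, 1->5, 2->2, 3->8, 4->16; deleted nodes 16; deleted edges (16,5,hold); added nodes 21, 22; added edges (21,2,hold); (22,8,hold); result: nodes: 2:s, 5:s, 6:s, 7:s, 8:s, 10:q1, 12:q2, 15:q3, 17:dot, 20:dot, 21:dot, 22:dot edges: (2,15,i); (5,10,i); (5,12,i); (10,2,o); (10,8,o); (12,6,o); (15,8,o); (17,7,hold); (20,5,hold); (21,2,hold); (22,8,hold)
step 2: rule r1; match: 0->10, 1->5, 2->2, 3->8, 4->20; deleted nodes 20; deleted edges (20,5,hold); added nodes 23, 24; added edges (23,2,hold); (24,8,hold); result: nodes: 2:s, 5:s, 6:s, 7:s, 8:s, 10:q1, 12:q2, 15:q3, 17:dot, 21:dot, 22:dot, 23:dot, 24:dot edges: (2,15,i); (5,10,i); (5,12,i); (10,2,o); (10,8,o); (12,6,o); (15,8,o); (17,7,hold); (21,2,hold); (22,8,hold); (23,2,hold); (24,8,hold)
step 3: rule r3; match: 0->15, 1->2, 2->8, 3->21; deleted nodes 21; deleted edges (21,2,hold); added nodes 25; added edges (25,8,hold); result: nodes: 2:s, 5:s, 6:s, 7:s, 8:s, 10:q1, 12:q2, 15:q3, 17:dot, 22:dot, 23:dot, 24:dot, 25:dot edges: (2,15,i); (5,10,i); (5,12,i); (10,2,o); (10,8,o); (12,6,o); (15,8,o); (17,7,hold); (22,8,hold); (23,2,hold); (24,8,hold); (25,8,hold)
step 4: rule r3; match: 0->15, 1->2, 2->8, 3->23; deleted nodes 23; deleted edges (23,2,hold); added nodes 26; added edges (26,8,hold); result: nodes: 2:s, 5:s, 6:s, 7:s, 8:s, 10:q1, 12:q2, 15:q3, 17:dot, 22:dot, 24:dot, 25:dot, 26:dot edges: (2,15,i); (5,10,i); (5,12,i); (10,2,o); (10,8,o); (12,6,o); (15,8,o); (17,7,hold); (22,8,hold); (24,8,hold); (25,8,hold); (26,8,hold)
final:
nodes: 2:s, 5:s, 6:s, 7:s, 8:s, 10:q1, 12:q2, 15:q3, 17:dot, 22:dot, 24:dot, 25:dot, 26:dot
edges: (2,15,i); (5,10,i); (5,12,i); (10,2,o); (10,8,o); (12,6,o); (15,8,o); (17,7,hold); (22,8,hold); (24,8,hold); (25,8,hold); (26,8,hold)


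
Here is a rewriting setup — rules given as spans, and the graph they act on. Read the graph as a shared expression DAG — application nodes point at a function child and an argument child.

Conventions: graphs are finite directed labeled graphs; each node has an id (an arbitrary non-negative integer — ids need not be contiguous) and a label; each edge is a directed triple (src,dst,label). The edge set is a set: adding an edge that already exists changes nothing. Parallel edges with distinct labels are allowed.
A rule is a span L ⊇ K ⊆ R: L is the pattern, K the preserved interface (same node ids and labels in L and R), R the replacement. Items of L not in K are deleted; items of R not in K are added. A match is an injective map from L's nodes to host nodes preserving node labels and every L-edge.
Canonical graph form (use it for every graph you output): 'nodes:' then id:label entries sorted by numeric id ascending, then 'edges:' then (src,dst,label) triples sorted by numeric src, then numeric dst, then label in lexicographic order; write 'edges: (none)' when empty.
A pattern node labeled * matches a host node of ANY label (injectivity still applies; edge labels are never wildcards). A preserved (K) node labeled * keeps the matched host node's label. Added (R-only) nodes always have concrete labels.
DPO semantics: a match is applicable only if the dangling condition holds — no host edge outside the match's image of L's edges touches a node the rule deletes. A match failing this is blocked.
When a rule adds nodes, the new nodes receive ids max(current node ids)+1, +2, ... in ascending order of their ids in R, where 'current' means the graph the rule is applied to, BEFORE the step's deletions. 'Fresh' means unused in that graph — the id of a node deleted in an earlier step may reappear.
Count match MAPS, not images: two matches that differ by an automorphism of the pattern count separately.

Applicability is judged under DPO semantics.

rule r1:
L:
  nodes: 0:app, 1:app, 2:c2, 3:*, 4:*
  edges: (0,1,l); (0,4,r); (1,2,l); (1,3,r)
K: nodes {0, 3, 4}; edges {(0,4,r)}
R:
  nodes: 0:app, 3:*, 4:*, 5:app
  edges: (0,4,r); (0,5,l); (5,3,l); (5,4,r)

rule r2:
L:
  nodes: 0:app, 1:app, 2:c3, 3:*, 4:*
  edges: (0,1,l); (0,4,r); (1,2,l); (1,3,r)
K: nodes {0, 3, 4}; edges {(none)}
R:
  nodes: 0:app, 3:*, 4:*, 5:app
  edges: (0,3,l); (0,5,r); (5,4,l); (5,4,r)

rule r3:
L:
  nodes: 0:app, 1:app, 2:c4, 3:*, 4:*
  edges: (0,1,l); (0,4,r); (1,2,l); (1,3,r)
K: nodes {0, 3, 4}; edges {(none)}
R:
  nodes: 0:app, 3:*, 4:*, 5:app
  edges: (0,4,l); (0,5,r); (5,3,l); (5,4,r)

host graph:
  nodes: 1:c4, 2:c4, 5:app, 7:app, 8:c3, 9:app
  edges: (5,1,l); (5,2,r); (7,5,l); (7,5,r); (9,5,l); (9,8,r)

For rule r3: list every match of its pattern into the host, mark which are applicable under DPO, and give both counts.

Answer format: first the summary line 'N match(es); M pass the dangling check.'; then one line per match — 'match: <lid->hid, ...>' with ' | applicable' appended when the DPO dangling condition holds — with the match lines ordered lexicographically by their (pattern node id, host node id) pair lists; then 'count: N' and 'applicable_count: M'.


1 match(es); 0 pass the dangling check.
match: 0->9, 1->5, 2->1, 3->2, 4->8
count: 1
applicable_count: 0


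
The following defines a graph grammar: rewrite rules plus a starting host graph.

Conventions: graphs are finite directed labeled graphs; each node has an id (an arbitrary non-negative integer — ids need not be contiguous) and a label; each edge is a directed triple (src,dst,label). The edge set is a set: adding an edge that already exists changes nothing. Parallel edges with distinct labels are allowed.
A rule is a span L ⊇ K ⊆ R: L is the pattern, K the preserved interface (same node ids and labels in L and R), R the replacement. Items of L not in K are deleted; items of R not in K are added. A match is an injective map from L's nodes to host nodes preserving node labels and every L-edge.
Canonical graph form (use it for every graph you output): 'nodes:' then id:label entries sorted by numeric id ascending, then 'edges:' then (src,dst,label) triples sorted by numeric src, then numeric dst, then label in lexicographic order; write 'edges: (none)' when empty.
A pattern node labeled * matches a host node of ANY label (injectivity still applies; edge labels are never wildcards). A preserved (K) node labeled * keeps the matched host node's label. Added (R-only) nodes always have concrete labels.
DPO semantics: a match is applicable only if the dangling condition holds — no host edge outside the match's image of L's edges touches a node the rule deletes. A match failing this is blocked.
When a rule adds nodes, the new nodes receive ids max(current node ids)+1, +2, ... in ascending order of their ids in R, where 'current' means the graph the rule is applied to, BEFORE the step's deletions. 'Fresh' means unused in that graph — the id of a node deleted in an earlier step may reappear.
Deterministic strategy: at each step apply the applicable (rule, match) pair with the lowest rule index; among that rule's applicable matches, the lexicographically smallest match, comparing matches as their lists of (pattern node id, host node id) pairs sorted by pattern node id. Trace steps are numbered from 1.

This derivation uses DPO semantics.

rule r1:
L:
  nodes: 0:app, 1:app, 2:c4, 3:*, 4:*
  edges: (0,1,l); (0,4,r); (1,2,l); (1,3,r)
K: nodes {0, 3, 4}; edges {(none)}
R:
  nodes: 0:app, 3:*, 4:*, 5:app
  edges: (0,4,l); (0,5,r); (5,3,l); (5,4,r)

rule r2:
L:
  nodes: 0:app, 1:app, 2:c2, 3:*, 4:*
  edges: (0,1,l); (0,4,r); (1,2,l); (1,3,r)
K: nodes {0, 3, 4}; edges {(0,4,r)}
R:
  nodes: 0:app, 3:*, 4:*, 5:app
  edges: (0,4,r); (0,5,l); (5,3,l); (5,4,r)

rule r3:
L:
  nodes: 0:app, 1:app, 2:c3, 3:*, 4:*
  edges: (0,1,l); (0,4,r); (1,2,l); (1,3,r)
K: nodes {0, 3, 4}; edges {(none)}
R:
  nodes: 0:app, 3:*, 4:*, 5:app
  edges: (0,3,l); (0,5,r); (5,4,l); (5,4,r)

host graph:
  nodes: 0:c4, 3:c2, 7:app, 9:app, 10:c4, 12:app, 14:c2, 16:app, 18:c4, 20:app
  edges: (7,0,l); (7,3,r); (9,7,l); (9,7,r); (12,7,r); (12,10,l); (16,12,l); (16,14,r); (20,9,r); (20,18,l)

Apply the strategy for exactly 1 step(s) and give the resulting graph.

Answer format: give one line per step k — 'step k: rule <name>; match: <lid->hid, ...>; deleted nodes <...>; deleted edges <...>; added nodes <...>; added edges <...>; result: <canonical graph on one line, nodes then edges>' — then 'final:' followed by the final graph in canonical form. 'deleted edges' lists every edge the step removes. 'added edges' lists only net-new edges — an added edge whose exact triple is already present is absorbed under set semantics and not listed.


step 1: rule r1; match: 0->16, 1->12, 2->10, 3->7, 4->14; deleted nodes 10, 12; deleted edges (12,7,r); (12,10,l); (16,12,l); (16,14,r); added nodes 21; added edges (16,14,l); (16,21,r); (21,7,l); (21,14,r); result: nodes: 0:c4, 3:c2, 7:app, 9:app, 14:c2, 16:app, 18:c4, 20:app, 21:app edges: (7,0,l); (7,3,r); (9,7,l); (9,7,r); (16,14,l); (16,21,r); (20,9,r); (20,18,l); (21,7,l); (21,14,r)
final:
nodes: 0:c4, 3:c2, 7:app, 9:app, 14:c2, 16:app, 18:c4, 20:app, 21:app
edges: (7,0,l); (7,3,r); (9,7,l); (9,7,r); (16,14,l); (16,21,r); (20,9,r); (20,18,l); (21,7,l); (21,14,r)


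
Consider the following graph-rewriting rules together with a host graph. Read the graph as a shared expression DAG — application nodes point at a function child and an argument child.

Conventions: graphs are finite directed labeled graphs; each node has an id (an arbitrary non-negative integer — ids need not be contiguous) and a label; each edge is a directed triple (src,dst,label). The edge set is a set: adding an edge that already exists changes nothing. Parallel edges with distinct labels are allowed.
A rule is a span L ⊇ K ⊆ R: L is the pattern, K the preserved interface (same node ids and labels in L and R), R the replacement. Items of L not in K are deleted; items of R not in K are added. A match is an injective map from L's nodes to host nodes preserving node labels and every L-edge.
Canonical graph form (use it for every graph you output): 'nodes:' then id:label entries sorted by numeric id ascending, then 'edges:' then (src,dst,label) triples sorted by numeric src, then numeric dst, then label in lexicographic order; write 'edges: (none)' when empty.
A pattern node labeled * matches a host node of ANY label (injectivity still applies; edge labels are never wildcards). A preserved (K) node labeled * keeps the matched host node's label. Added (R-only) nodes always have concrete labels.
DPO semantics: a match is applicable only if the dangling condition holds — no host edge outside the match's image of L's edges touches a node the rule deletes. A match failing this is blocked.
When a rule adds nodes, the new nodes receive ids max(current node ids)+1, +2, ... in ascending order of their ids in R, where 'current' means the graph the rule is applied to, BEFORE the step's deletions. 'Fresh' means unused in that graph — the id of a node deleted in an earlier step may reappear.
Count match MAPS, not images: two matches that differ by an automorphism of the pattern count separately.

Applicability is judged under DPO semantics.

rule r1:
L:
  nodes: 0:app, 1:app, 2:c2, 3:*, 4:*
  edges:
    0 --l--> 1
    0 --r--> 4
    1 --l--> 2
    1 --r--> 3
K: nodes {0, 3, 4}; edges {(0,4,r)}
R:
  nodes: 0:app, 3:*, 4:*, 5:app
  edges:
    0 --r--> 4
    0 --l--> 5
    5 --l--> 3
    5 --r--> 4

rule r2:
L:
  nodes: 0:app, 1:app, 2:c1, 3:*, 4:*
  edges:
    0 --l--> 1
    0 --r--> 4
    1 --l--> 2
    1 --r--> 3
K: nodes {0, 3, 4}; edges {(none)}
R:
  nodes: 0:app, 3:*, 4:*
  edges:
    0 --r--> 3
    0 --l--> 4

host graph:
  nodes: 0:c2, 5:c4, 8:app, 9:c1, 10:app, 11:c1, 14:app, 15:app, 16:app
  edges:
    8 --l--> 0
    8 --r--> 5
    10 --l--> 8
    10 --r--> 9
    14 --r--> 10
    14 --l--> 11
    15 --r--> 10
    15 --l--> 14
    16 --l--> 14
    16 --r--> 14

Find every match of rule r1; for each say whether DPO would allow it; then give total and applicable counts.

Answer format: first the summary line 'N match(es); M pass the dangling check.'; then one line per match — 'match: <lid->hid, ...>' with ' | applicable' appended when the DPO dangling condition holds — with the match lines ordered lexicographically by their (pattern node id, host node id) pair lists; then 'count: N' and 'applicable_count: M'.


1 match(es); 1 pass the dangling check.
match: 0->10, 1->8, 2->0, 3->5, 4->9 | applicable
count: 1
applicable_count: 1


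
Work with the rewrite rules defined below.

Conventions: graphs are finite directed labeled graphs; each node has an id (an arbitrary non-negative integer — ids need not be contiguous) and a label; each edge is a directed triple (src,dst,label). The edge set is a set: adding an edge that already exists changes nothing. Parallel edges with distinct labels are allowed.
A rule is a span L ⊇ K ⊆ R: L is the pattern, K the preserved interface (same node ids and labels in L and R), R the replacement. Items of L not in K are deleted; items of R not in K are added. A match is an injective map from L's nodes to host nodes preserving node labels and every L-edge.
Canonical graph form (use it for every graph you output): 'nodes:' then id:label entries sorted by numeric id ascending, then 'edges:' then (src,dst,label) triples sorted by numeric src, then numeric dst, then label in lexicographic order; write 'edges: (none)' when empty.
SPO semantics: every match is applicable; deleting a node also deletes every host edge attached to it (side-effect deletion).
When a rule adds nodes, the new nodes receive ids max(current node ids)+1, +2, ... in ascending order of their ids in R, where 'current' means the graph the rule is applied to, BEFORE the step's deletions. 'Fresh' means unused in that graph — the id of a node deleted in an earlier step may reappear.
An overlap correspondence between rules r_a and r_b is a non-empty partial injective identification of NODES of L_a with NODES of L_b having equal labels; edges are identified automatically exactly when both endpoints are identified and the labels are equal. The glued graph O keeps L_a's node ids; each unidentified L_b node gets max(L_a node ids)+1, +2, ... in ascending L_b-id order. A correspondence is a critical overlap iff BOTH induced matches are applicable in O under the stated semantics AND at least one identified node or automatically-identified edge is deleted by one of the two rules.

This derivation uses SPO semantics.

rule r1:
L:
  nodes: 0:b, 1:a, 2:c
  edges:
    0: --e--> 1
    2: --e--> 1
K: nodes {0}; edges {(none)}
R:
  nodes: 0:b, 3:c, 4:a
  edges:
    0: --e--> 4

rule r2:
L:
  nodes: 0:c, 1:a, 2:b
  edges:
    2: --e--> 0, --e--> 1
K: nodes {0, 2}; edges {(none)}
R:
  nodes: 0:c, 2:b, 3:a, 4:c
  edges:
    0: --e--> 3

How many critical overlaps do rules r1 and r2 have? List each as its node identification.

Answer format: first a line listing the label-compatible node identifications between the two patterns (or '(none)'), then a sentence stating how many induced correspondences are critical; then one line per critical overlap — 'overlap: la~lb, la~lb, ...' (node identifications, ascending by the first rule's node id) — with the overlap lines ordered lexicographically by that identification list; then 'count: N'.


label-compatible node identifications between L(r1) and L(r2): 0~2, 1~1, 2~0
6 of the induced correspondences are critical overlaps of r1 and r2.
overlap: 0~2, 1~1
overlap: 0~2, 1~1, 2~0
overlap: 0~2, 2~0
overlap: 1~1
overlap: 1~1, 2~0
overlap: 2~0
count: 6


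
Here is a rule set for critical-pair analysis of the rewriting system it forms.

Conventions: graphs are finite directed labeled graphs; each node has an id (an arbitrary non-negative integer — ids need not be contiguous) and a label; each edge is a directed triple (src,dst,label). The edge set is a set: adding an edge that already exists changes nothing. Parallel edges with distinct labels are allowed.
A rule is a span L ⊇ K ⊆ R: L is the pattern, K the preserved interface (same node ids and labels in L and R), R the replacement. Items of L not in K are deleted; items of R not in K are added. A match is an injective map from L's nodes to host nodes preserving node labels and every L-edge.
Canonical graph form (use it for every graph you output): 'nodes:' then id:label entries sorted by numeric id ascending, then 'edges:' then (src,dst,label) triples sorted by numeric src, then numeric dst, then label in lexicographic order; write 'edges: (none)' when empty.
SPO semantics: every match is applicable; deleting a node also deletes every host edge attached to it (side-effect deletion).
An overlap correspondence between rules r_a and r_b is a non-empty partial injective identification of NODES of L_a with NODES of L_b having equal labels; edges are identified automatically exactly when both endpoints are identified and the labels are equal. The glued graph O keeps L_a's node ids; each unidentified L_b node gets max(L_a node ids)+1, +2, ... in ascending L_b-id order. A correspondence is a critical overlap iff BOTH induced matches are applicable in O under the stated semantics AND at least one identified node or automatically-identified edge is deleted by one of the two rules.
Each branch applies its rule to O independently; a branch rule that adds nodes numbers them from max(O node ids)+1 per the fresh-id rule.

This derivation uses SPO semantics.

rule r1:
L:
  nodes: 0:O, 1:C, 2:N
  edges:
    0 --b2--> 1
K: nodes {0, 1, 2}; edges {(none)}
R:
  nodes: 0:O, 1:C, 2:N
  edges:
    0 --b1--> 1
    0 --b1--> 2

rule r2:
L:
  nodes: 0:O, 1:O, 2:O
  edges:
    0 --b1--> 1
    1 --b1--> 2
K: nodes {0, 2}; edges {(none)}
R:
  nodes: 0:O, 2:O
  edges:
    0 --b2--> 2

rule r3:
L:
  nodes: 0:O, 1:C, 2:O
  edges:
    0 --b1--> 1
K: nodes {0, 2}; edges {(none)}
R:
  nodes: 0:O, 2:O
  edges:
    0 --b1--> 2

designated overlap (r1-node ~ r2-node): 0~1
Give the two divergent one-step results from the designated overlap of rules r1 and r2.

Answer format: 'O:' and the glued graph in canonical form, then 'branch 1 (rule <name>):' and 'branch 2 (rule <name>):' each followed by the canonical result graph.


O:
nodes: 0:O, 1:C, 2:N, 3:O, 4:O
edges: (0,1,b2); (0,4,b1); (3,0,b1)
branch 1 (rule r1):
nodes: 0:O, 1:C, 2:N, 3:O, 4:O
edges: (0,1,b1); (0,2,b1); (0,4,b1); (3,0,b1)
branch 2 (rule r2):
nodes: 1:C, 2:N, 3:O, 4:O
edges: (3,4,b2)


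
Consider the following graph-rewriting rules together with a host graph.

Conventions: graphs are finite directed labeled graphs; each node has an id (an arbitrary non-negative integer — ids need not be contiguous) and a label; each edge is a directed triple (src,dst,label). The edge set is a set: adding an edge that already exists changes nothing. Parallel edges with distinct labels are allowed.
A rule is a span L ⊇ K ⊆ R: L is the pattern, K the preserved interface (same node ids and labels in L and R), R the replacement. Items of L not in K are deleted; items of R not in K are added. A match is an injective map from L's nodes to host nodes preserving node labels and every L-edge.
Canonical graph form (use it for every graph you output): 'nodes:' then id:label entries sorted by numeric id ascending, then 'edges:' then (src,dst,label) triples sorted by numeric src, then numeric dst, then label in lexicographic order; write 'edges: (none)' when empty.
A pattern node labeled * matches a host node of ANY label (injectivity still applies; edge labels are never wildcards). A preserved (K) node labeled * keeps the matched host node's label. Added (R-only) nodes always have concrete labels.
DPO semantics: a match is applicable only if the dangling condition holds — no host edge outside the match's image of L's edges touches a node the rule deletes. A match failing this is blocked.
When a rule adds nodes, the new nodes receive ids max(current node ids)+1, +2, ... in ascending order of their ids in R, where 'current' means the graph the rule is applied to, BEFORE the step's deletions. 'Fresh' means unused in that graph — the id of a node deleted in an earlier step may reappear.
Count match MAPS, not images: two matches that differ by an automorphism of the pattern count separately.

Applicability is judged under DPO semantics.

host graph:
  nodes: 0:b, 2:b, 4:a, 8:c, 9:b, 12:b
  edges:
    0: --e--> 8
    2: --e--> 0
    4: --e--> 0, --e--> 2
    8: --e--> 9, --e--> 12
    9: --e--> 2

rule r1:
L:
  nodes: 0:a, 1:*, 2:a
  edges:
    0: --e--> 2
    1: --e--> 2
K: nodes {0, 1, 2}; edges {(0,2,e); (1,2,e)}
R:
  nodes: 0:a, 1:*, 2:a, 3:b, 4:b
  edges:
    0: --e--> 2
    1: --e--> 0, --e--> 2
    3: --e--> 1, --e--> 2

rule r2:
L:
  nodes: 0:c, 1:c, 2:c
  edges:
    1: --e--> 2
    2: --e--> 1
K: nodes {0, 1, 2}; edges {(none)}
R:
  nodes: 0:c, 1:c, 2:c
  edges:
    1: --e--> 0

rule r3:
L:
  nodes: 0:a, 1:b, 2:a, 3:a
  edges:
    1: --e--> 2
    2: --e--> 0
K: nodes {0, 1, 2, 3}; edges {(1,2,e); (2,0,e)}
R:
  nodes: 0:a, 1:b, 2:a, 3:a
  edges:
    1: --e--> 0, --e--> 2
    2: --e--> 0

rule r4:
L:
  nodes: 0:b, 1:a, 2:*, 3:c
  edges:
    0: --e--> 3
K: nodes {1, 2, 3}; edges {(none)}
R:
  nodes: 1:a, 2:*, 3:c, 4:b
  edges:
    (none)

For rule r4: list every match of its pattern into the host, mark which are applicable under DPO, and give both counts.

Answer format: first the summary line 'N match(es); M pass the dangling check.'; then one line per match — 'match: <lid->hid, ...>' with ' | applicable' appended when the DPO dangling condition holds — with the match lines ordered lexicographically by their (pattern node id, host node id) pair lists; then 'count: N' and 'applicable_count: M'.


3 match(es); 0 pass the dangling check.
match: 0->0, 1->4, 2->2, 3->8
match: 0->0, 1->4, 2->9, 3->8
match: 0->0, 1->4, 2->12, 3->8
count: 3
applicable_count: 0


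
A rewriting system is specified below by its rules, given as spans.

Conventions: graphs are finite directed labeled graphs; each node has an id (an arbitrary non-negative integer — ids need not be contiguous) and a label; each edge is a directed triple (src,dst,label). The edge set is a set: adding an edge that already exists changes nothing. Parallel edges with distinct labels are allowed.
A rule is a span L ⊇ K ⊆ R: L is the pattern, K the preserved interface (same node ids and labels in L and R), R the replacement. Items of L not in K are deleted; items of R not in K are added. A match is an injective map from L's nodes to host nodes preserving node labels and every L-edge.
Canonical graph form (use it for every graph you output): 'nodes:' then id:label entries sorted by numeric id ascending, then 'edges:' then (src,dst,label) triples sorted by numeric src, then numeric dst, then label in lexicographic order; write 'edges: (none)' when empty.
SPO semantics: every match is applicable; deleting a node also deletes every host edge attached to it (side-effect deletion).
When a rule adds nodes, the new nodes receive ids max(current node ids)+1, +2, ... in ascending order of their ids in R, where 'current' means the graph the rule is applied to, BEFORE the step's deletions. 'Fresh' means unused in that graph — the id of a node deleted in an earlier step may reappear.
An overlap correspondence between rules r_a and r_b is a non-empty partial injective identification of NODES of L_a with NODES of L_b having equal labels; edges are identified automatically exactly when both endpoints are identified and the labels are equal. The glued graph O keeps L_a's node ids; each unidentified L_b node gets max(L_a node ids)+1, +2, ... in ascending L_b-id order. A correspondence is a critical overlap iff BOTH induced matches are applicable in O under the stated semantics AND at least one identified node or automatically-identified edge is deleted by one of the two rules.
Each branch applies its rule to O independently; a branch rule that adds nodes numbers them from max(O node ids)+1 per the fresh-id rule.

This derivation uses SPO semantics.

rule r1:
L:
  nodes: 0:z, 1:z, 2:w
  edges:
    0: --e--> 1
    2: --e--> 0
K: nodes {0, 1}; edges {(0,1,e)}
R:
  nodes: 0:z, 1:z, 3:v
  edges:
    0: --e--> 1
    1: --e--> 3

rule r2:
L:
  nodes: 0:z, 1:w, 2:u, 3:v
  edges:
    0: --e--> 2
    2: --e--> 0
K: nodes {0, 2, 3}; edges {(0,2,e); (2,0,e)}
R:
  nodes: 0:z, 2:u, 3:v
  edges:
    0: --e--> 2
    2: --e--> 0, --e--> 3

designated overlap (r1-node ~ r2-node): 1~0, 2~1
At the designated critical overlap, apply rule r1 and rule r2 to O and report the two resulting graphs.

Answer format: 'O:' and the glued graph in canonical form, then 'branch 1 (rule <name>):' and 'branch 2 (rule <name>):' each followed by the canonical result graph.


O:
nodes: 0:z, 1:z, 2:w, 3:u, 4:v
edges: (0,1,e); (1,3,e); (2,0,e); (3,1,e)
branch 1 (rule r1):
nodes: 0:z, 1:z, 3:u, 4:v, 5:v
edges: (0,1,e); (1,3,e); (1,5,e); (3,1,e)
branch 2 (rule r2):
nodes: 0:z, 1:z, 3:u, 4:v
edges: (0,1,e); (1,3,e); (3,1,e); (3,4,e)


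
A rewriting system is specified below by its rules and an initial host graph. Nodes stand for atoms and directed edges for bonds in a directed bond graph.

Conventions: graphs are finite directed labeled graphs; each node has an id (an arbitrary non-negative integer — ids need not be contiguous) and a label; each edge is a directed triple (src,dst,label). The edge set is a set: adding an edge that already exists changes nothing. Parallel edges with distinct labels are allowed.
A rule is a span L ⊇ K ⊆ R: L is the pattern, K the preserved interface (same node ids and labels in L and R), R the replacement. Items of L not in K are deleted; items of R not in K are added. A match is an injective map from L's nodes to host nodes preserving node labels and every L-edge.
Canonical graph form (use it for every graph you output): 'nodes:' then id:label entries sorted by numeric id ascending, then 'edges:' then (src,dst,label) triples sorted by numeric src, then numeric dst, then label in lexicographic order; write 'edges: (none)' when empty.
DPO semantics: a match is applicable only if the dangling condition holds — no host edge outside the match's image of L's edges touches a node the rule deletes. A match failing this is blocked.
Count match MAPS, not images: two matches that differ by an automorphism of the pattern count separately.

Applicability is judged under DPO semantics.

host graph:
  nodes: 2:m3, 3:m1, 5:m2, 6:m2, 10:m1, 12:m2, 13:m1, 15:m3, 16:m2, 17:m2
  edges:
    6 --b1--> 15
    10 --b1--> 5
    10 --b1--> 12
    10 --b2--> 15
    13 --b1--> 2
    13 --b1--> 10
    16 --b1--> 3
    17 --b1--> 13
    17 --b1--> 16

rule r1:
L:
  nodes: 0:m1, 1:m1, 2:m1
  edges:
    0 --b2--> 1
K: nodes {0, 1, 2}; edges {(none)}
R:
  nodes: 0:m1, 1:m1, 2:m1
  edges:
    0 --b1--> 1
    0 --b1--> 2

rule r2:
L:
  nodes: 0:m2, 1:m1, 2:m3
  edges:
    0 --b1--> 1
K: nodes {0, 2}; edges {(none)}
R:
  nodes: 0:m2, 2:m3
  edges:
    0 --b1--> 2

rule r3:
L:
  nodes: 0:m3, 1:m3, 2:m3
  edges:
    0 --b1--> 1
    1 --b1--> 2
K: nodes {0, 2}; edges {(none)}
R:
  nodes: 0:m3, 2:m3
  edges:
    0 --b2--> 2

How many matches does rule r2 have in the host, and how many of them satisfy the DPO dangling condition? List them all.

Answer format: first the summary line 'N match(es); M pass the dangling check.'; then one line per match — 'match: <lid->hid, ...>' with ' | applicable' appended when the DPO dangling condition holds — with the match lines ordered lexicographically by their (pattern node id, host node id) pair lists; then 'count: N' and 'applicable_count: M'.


4 match(es); 2 pass the dangling check.
match: 0->16, 1->3, 2->2 | applicable
match: 0->16, 1->3, 2->15 | applicable
match: 0->17, 1->13, 2->2
match: 0->17, 1->13, 2->15
count: 4
applicable_count: 2
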